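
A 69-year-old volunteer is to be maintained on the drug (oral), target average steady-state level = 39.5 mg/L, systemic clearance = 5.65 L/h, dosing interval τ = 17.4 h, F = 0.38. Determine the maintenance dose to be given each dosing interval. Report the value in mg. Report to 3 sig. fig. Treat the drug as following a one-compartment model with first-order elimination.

At steady state, F × (Dose/τ) = Css × CL.
Dose = Css × CL × τ / F = 39.5 × 5.650 × 17.4 / 0.38 = 10220 mg

10200 mg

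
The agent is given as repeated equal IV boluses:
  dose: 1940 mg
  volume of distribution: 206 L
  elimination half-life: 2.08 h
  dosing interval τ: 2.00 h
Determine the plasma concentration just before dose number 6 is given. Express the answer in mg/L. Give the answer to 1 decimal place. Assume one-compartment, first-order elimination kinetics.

C₀ per dose = Dose / Vd = 1940 / 206 = 9.417 mg/L
k = ln2 / t½ = 0.693147 / 2.08 = 0.3332 h⁻¹
Fraction remaining after one interval: r = e^(−kτ) = e^(−0.3332 × 2.00) = 0.5136
Before dose 6, 5 doses have been given (aged 1τ, 2τ, 3τ, 4τ, 5τ).
C_trough = C₀ × (r + r² + … + r^5) = C₀ × r(1−r^5)/(1−r)
        = 9.417 × 0.5136 × (1 − 0.03574) / (1 − 0.5136) = 9.588 mg/L

9.6 mg/L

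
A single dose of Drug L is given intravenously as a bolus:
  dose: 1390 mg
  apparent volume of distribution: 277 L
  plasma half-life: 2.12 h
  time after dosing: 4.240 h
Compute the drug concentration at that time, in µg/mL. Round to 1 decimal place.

C₀ = Dose / Vd = 1390 / 277 = 5.018 mg/L
k = ln2 / t½ = 0.693147 / 2.12 = 0.3270 h⁻¹
t / t½ = 4.240 / 2.12 = 2 half-lives
C = C₀ × (1/2)^2 = 5.018 × 0.2500 = 1.255 mg/L
(1.255 mg/L = 1.255 µg/mL)

1.3 µg/mL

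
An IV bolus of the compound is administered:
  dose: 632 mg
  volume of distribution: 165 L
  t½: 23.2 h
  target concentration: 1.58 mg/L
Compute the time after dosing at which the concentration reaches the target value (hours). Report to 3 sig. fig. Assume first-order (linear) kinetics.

29.6 h

C₀ = Dose / Vd = 632.0 / 165 = 3.830 mg/L
k = ln2 / t½ = 0.693147 / 23.2 = 0.02988 h⁻¹
t = ln(C₀ / C) / k = ln(3.830 / 1.58) / 0.02988
  = ln(2.424) / 0.02988 = 0.8854 / 0.02988 = 29.63 h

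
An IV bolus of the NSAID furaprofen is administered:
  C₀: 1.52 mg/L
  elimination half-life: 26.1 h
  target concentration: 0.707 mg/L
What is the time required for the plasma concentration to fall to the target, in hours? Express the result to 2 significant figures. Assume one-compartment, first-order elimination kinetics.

29 h

k = ln2 / t½ = 0.693147 / 26.1 = 0.02656 h⁻¹
t = ln(C₀ / C) / k = ln(1.520 / 0.707) / 0.02656
  = ln(2.150) / 0.02656 = 0.7655 / 0.02656 = 28.82 h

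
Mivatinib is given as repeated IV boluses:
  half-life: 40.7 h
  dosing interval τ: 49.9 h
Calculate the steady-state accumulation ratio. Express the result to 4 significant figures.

1.747

k = ln2 / t½ = 0.693147 / 40.7 = 0.01703 h⁻¹
e^(−kτ) = e^(−0.01703 × 49.9) = 0.4275
Accumulation ratio R = 1 / (1 − e^(−kτ)) = 1 / (1 − 0.4275) = 1.747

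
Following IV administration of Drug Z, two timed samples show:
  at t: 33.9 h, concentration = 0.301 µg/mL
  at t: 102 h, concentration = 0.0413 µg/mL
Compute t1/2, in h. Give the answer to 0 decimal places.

k = ln(C₁/C₂) / (t₂ − t₁) = ln(0.301/0.0413) / (102 − 33.9)
  = 1.986 / 68.10 = 0.02916 h⁻¹
t½ = ln2 / k = 0.693147 / 0.02916 = 23.77 h

24 h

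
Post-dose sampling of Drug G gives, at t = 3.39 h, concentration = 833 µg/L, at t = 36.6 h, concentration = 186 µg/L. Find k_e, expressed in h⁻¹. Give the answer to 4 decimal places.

k = ln(C₁/C₂) / (t₂ − t₁) = ln(833/186) / (36.6 − 3.39)
  = 1.499 / 33.21 = 0.04514 h⁻¹

0.0451 h⁻¹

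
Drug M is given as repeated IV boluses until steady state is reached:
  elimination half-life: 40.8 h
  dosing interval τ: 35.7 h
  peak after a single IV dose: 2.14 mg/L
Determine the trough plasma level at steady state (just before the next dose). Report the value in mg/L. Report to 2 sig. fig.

2.6 mg/L

k = ln2 / t½ = 0.693147 / 40.8 = 0.01699 h⁻¹
e^(−kτ) = e^(−0.01699 × 35.7) = 0.5452
Accumulation ratio R = 1 / (1 − e^(−kτ)) = 1 / (1 − 0.5452) = 2.199
Steady-state trough = C₀ × R × e^(−kτ) = 2.14 × 2.199 × 0.5452 = 2.566 mg/L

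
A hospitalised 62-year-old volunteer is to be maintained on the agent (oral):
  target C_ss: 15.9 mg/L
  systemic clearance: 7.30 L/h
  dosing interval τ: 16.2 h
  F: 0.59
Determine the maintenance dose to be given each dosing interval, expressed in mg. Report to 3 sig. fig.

3190 mg

At steady state, F × (Dose/τ) = Css × CL.
Dose = Css × CL × τ / F = 15.9 × 7.300 × 16.2 / 0.59 = 3187 mg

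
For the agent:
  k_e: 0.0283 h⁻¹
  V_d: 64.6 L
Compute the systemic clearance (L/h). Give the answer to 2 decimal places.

CL = k × Vd = 0.0283 × 64.6 = 1.828 L/h

1.83 L/h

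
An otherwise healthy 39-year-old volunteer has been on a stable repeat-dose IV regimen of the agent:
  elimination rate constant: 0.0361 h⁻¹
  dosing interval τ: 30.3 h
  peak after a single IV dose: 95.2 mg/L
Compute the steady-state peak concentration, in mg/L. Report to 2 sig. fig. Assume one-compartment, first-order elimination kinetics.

e^(−kτ) = e^(−0.03610 × 30.3) = 0.3349
Accumulation ratio R = 1 / (1 − e^(−kτ)) = 1 / (1 − 0.3349) = 1.504
Steady-state peak = C₀ × R = 95.2 × 1.504 = 143.2 mg/L

140 mg/L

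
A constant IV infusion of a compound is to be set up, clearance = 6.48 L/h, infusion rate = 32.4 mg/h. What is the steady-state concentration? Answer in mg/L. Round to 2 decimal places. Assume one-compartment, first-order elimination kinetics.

At steady state Css = R₀ / CL = 32.4 / 6.480 = 5.000 mg/L

5.00 mg/L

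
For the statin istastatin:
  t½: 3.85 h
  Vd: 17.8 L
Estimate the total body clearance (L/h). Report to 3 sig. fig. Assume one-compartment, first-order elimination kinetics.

3.20 L/h

k = ln2 / t½ = 0.693147 / 3.85 = 0.1800 h⁻¹
CL = k × Vd = 0.1800 × 17.8 = 3.204 L/h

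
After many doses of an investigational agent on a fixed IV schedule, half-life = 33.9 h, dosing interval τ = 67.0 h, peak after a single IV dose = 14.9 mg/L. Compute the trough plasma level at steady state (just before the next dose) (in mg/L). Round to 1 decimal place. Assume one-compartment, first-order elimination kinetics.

5.1 mg/L

k = ln2 / t½ = 0.693147 / 33.9 = 0.02045 h⁻¹
e^(−kτ) = e^(−0.02045 × 67.0) = 0.2541
Accumulation ratio R = 1 / (1 − e^(−kτ)) = 1 / (1 − 0.2541) = 1.341
Steady-state trough = C₀ × R × e^(−kτ) = 14.9 × 1.341 × 0.2541 = 5.077 mg/L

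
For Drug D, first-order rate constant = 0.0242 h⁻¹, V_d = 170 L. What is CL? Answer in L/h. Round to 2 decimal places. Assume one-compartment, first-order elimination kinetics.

CL = k × Vd = 0.0242 × 170 = 4.114 L/h

4.11 L/h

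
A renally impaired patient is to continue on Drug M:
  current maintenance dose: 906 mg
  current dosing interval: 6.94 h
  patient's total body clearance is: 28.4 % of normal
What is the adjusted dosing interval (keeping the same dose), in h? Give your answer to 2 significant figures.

To keep the same average steady-state level, dosing rate must scale with clearance.
CL ratio = 28.4 / 100 = 0.2840
New interval (same dose) = 6.94 / 0.2840 = 24.44 h

24 h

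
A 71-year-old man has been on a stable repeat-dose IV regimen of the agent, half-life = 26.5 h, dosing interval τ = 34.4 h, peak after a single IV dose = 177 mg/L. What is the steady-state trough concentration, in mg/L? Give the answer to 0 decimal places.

k = ln2 / t½ = 0.693147 / 26.5 = 0.02616 h⁻¹
e^(−kτ) = e^(−0.02616 × 34.4) = 0.4066
Accumulation ratio R = 1 / (1 − e^(−kτ)) = 1 / (1 − 0.4066) = 1.685
Steady-state trough = C₀ × R × e^(−kτ) = 177 × 1.685 × 0.4066 = 121.3 mg/L

121 mg/L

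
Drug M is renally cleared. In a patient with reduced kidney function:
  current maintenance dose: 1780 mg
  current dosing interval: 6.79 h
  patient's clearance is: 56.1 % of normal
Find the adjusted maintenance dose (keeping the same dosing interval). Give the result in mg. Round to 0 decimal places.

999 mg

To keep the same average steady-state level, dosing rate must scale with clearance.
CL ratio = 56.1 / 100 = 0.5610
New dose (same interval) = 1780 × 0.5610 = 998.6 mg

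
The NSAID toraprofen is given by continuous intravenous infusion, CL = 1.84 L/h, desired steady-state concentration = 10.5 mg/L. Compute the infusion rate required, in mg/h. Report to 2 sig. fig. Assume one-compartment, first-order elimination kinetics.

19 mg/h

At steady state, infusion rate R₀ = Css × CL = 10.5 × 1.840 = 19.32 mg/h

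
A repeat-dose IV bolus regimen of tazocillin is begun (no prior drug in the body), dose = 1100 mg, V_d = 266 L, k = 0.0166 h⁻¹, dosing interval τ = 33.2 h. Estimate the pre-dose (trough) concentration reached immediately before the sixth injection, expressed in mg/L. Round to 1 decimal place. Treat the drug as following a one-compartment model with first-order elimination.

5.3 mg/L

C₀ per dose = Dose / Vd = 1100 / 266 = 4.135 mg/L
Fraction remaining after one interval: r = e^(−kτ) = e^(−0.01660 × 33.2) = 0.5763
Before dose 6, 5 doses have been given (aged 1τ, 2τ, 3τ, 4τ, 5τ).
C_trough = C₀ × (r + r² + … + r^5) = C₀ × r(1−r^5)/(1−r)
        = 4.135 × 0.5763 × (1 − 0.06357) / (1 − 0.5763) = 5.267 mg/L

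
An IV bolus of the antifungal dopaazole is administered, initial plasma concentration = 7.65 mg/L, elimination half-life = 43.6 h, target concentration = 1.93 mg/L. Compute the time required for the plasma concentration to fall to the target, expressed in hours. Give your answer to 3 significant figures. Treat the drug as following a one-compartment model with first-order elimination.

k = ln2 / t½ = 0.693147 / 43.6 = 0.01590 h⁻¹
t = ln(C₀ / C) / k = ln(7.650 / 1.93) / 0.01590
  = ln(3.964) / 0.01590 = 1.377 / 0.01590 = 86.60 h

86.6 h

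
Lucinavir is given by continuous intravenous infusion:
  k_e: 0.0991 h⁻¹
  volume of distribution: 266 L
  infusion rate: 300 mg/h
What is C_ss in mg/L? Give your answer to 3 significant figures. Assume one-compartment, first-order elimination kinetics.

CL = k × Vd = 0.09910 × 266 = 26.36 L/h
At steady state Css = R₀ / CL = 300 / 26.36 = 11.38 mg/L

11.4 mg/L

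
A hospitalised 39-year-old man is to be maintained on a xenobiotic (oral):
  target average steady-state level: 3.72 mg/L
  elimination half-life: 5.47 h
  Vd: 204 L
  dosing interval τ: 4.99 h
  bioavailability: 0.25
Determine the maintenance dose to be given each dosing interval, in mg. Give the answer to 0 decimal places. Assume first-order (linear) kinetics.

1919 mg

k = ln2 / t½ = 0.693147 / 5.47 = 0.1267 h⁻¹
CL = k × Vd = 0.1267 × 204 = 25.85 L/h
At steady state, F × (Dose/τ) = Css × CL.
Dose = Css × CL × τ / F = 3.72 × 25.85 × 4.99 / 0.25 = 1919 mg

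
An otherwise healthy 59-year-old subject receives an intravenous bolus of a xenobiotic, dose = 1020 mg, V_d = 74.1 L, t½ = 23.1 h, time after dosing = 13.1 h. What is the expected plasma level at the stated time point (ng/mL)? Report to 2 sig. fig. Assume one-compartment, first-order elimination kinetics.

C₀ = Dose / Vd = 1020 / 74.1 = 13.77 mg/L
k = ln2 / t½ = 0.693147 / 23.1 = 0.03001 h⁻¹
C = C₀ · e^(−k·t) = 13.77 × e^(−0.03001 × 13.1)
  = 13.77 × 0.6749 = 9.293 mg/L
Convert: 9.293 mg/L × 1000 = 9293 ng/mL

9300 ng/mL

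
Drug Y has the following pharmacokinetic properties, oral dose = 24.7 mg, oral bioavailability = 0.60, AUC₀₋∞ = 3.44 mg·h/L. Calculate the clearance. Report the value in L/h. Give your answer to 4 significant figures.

4.308 L/h

CL = F·Dose / AUC = 0.60 × 24.7 / 3.44 = 4.308 L/h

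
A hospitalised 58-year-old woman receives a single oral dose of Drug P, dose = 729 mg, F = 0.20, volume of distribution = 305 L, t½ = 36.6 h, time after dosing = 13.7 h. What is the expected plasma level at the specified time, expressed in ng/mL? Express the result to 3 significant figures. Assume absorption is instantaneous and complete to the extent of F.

Amount reaching circulation = F × Dose = 0.20 × 729.0 = 145.8 mg
C₀ = F·Dose / Vd = 145.8 / 305 = 0.4780 mg/L
k = ln2 / t½ = 0.693147 / 36.6 = 0.01894 h⁻¹
C = C₀ · e^(−k·t) = 0.4780 × e^(−0.01894 × 13.7)
  = 0.4780 × 0.7715 = 0.3688 mg/L
Convert: 0.3688 mg/L × 1000 = 368.8 ng/mL

369 ng/mL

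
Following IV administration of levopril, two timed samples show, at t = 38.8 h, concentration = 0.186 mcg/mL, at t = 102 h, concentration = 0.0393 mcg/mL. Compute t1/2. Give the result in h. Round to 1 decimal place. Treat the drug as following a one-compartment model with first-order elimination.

k = ln(C₁/C₂) / (t₂ − t₁) = ln(0.186/0.0393) / (102 − 38.8)
  = 1.555 / 63.20 = 0.02460 h⁻¹
t½ = ln2 / k = 0.693147 / 0.02460 = 28.18 h

28.2 h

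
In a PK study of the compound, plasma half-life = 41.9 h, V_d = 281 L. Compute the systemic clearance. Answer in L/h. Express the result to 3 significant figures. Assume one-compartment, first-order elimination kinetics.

k = ln2 / t½ = 0.693147 / 41.9 = 0.01654 h⁻¹
CL = k × Vd = 0.01654 × 281 = 4.648 L/h

4.65 L/h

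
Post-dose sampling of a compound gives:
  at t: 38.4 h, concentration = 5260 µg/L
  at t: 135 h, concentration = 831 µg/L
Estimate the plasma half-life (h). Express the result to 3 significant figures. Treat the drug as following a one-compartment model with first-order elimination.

36.3 h

k = ln(C₁/C₂) / (t₂ − t₁) = ln(5260/831) / (135 − 38.4)
  = 1.845 / 96.60 = 0.01910 h⁻¹
t½ = ln2 / k = 0.693147 / 0.01910 = 36.29 h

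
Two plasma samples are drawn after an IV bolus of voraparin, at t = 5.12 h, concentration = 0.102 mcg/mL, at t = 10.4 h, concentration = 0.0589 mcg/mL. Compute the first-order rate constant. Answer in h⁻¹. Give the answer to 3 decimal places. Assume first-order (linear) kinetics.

0.104 h⁻¹

k = ln(C₁/C₂) / (t₂ − t₁) = ln(0.102/0.0589) / (10.4 − 5.12)
  = 0.5491 / 5.280 = 0.1040 h⁻¹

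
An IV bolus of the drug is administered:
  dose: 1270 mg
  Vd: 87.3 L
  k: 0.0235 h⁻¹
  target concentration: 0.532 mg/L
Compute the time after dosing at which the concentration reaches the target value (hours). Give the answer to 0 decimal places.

141 h

C₀ = Dose / Vd = 1270 / 87.3 = 14.55 mg/L
t = ln(C₀ / C) / k = ln(14.55 / 0.532) / 0.02350
  = ln(27.35) / 0.02350 = 3.309 / 0.02350 = 140.8 h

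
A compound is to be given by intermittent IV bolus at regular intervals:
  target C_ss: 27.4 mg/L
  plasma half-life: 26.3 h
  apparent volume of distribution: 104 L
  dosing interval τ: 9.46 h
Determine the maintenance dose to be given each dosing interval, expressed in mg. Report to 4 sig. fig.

k = ln2 / t½ = 0.693147 / 26.3 = 0.02636 h⁻¹
CL = k × Vd = 0.02636 × 104 = 2.741 L/h
At steady state, Dose/τ = Css × CL.
Dose = Css × CL × τ = 27.4 × 2.741 × 9.46 = 710.5 mg

710.5 mg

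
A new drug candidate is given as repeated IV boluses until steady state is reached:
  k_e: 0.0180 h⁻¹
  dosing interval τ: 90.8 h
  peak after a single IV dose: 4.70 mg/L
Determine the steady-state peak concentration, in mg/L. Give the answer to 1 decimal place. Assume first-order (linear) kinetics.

e^(−kτ) = e^(−0.01800 × 90.8) = 0.1951
Accumulation ratio R = 1 / (1 − e^(−kτ)) = 1 / (1 − 0.1951) = 1.242
Steady-state peak = C₀ × R = 4.70 × 1.242 = 5.837 mg/L

5.8 mg/L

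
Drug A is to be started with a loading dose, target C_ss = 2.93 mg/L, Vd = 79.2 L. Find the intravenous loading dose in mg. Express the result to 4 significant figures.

LD = Css × Vd = 2.93 × 79.2 = 232.1 mg

232.1 mg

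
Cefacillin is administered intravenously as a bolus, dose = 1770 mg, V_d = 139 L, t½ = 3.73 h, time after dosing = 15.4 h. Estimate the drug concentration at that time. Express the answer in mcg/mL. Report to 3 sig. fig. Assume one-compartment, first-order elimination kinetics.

0.728 mcg/mL

C₀ = Dose / Vd = 1770 / 139 = 12.73 mg/L
k = ln2 / t½ = 0.693147 / 3.73 = 0.1858 h⁻¹
C = C₀ · e^(−k·t) = 12.73 × e^(−0.1858 × 15.4)
  = 12.73 × 0.05719 = 0.7280 mg/L
(0.7280 mg/L = 0.7280 mcg/mL)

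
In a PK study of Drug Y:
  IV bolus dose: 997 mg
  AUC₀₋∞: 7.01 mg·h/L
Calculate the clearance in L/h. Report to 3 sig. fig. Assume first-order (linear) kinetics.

142 L/h

CL = Dose / AUC = 997 / 7.01 = 142.2 L/h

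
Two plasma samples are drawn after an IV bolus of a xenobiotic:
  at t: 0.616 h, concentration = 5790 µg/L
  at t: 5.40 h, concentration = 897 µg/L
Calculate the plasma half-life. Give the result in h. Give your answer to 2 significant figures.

1.8 h

k = ln(C₁/C₂) / (t₂ − t₁) = ln(5790/897) / (5.40 − 0.616)
  = 1.865 / 4.784 = 0.3898 h⁻¹
t½ = ln2 / k = 0.693147 / 0.3898 = 1.778 h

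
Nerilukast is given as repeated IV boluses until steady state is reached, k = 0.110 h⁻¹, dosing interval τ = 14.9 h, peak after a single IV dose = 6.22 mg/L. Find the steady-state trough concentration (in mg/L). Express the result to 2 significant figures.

e^(−kτ) = e^(−0.1100 × 14.9) = 0.1942
Accumulation ratio R = 1 / (1 − e^(−kτ)) = 1 / (1 − 0.1942) = 1.241
Steady-state trough = C₀ × R × e^(−kτ) = 6.22 × 1.241 × 0.1942 = 1.499 mg/L

1.5 mg/L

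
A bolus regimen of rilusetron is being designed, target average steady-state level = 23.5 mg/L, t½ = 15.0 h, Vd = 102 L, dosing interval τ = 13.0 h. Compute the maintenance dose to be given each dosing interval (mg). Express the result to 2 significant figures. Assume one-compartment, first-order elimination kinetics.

k = ln2 / t½ = 0.693147 / 15.0 = 0.04621 h⁻¹
CL = k × Vd = 0.04621 × 102 = 4.713 L/h
At steady state, Dose/τ = Css × CL.
Dose = Css × CL × τ = 23.5 × 4.713 × 13.0 = 1440 mg

1400 mg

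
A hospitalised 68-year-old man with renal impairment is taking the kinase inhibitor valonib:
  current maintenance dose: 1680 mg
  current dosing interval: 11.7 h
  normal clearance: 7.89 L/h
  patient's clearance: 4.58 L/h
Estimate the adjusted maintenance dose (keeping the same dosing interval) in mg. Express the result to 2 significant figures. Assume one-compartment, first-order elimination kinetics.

980 mg

To keep the same average steady-state level, dosing rate must scale with clearance.
CL ratio = 4.58 / 7.89 = 0.5805
New dose (same interval) = 1680 × 0.5805 = 975.2 mg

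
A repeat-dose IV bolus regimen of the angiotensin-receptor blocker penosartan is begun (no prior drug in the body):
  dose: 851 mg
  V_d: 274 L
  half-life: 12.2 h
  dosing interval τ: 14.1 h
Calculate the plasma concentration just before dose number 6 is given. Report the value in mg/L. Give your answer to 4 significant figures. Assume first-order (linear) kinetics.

C₀ per dose = Dose / Vd = 851 / 274 = 3.106 mg/L
k = ln2 / t½ = 0.693147 / 12.2 = 0.05682 h⁻¹
Fraction remaining after one interval: r = e^(−kτ) = e^(−0.05682 × 14.1) = 0.4488
Before dose 6, 5 doses have been given (aged 1τ, 2τ, 3τ, 4τ, 5τ).
C_trough = C₀ × (r + r² + … + r^5) = C₀ × r(1−r^5)/(1−r)
        = 3.106 × 0.4488 × (1 − 0.01821) / (1 − 0.4488) = 2.483 mg/L

2.483 mg/L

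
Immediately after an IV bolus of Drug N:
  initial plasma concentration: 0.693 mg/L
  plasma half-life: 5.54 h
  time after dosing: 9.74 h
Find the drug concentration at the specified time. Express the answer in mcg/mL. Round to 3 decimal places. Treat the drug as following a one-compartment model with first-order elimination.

k = ln2 / t½ = 0.693147 / 5.54 = 0.1251 h⁻¹
C = C₀ · e^(−k·t) = 0.6930 × e^(−0.1251 × 9.74)
  = 0.6930 × 0.2957 = 0.2049 mg/L
(0.2049 mg/L = 0.2049 mcg/mL)

0.205 mcg/mL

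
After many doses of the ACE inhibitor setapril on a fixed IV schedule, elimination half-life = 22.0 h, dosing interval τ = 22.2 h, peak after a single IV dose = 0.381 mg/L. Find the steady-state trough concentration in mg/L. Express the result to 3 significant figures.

0.376 mg/L

k = ln2 / t½ = 0.693147 / 22.0 = 0.03151 h⁻¹
e^(−kτ) = e^(−0.03151 × 22.2) = 0.4968
Accumulation ratio R = 1 / (1 − e^(−kτ)) = 1 / (1 − 0.4968) = 1.987
Steady-state trough = C₀ × R × e^(−kτ) = 0.381 × 1.987 × 0.4968 = 0.3761 mg/L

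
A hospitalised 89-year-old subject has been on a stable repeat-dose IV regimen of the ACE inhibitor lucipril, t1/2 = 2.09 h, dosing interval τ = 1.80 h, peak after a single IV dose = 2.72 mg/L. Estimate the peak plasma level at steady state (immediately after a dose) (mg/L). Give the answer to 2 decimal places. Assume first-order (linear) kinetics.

k = ln2 / t½ = 0.693147 / 2.09 = 0.3316 h⁻¹
e^(−kτ) = e^(−0.3316 × 1.80) = 0.5505
Accumulation ratio R = 1 / (1 − e^(−kτ)) = 1 / (1 − 0.5505) = 2.225
Steady-state peak = C₀ × R = 2.72 × 2.225 = 6.052 mg/L

6.05 mg/L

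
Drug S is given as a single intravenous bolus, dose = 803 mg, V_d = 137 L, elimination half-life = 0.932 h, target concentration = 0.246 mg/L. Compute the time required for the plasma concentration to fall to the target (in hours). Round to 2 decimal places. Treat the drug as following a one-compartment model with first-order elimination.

4.26 h

C₀ = Dose / Vd = 803.0 / 137 = 5.861 mg/L
k = ln2 / t½ = 0.693147 / 0.932 = 0.7437 h⁻¹
t = ln(C₀ / C) / k = ln(5.861 / 0.246) / 0.7437
  = ln(23.83) / 0.7437 = 3.171 / 0.7437 = 4.264 h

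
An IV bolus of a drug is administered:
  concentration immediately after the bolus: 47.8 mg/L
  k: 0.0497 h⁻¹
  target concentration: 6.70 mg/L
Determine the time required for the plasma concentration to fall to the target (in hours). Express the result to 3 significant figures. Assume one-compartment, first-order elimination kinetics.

39.5 h

t = ln(C₀ / C) / k = ln(47.80 / 6.70) / 0.04970
  = ln(7.134) / 0.04970 = 1.965 / 0.04970 = 39.54 h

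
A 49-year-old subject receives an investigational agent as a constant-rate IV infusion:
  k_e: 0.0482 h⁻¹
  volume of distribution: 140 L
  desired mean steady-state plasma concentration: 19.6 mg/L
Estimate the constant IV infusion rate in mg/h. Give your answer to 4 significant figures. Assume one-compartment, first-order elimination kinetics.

132.3 mg/h

CL = k × Vd = 0.04820 × 140 = 6.748 L/h
At steady state, infusion rate R₀ = Css × CL = 19.6 × 6.748 = 132.3 mg/h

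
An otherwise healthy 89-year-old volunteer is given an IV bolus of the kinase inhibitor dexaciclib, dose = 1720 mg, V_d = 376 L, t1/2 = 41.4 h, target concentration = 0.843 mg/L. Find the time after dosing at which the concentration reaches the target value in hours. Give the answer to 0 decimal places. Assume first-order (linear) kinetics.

C₀ = Dose / Vd = 1720 / 376 = 4.574 mg/L
k = ln2 / t½ = 0.693147 / 41.4 = 0.01674 h⁻¹
t = ln(C₀ / C) / k = ln(4.574 / 0.843) / 0.01674
  = ln(5.426) / 0.01674 = 1.691 / 0.01674 = 101.0 h

101 h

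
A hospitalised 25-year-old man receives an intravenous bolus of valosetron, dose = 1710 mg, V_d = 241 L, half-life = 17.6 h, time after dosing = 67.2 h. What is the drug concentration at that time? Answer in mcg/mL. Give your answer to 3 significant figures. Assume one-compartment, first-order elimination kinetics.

0.503 mcg/mL

C₀ = Dose / Vd = 1710 / 241 = 7.095 mg/L
k = ln2 / t½ = 0.693147 / 17.6 = 0.03938 h⁻¹
C = C₀ · e^(−k·t) = 7.095 × e^(−0.03938 × 67.2)
  = 7.095 × 0.07091 = 0.5031 mg/L
(0.5031 mg/L = 0.5031 mcg/mL)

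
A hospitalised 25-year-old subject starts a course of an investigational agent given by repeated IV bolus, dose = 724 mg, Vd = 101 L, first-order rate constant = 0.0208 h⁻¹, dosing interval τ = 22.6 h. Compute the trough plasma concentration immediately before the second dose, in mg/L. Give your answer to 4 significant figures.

C₀ per dose = Dose / Vd = 724 / 101 = 7.168 mg/L
Fraction remaining after one interval: r = e^(−kτ) = e^(−0.02080 × 22.6) = 0.6250
Before dose 2, 1 dose has been given (aged 1τ).
C_trough = C₀ × r = 7.168 × 0.6250 = 4.480 mg/L

4.480 mg/L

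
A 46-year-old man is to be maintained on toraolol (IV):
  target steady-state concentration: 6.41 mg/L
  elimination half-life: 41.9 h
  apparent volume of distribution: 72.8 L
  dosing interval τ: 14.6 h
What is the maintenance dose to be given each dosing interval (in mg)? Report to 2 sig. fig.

110 mg

k = ln2 / t½ = 0.693147 / 41.9 = 0.01654 h⁻¹
CL = k × Vd = 0.01654 × 72.8 = 1.204 L/h
At steady state, Dose/τ = Css × CL.
Dose = Css × CL × τ = 6.41 × 1.204 × 14.6 = 112.7 mg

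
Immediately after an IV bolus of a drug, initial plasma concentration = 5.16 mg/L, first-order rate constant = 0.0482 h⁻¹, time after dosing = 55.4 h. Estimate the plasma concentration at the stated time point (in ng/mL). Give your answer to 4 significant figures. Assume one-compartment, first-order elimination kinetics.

C = C₀ · e^(−k·t) = 5.160 × e^(−0.04820 × 55.4)
  = 5.160 × 0.06923 = 0.3572 mg/L
Convert: 0.3572 mg/L × 1000 = 357.2 ng/mL

357.2 ng/mL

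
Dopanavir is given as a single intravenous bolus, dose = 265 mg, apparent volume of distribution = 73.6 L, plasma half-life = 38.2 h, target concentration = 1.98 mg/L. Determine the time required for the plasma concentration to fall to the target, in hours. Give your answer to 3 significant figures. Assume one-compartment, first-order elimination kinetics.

C₀ = Dose / Vd = 265.0 / 73.6 = 3.601 mg/L
k = ln2 / t½ = 0.693147 / 38.2 = 0.01815 h⁻¹
t = ln(C₀ / C) / k = ln(3.601 / 1.98) / 0.01815
  = ln(1.819) / 0.01815 = 0.5983 / 0.01815 = 32.96 h

33.0 h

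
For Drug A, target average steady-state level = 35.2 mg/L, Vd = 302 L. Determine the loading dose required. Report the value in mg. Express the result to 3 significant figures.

LD = Css × Vd = 35.2 × 302 = 10630 mg

10600 mg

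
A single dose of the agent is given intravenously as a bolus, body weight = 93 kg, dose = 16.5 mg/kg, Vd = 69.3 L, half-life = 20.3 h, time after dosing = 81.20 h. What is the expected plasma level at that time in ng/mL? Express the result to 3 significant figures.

Total dose = 16.5 × 93 = 1535 mg
C₀ = Dose / Vd = 1535 / 69.3 = 22.15 mg/L
k = ln2 / t½ = 0.693147 / 20.3 = 0.03415 h⁻¹
t / t½ = 81.20 / 20.3 = 4 half-lives
C = C₀ × (1/2)^4 = 22.15 × 0.06250 = 1.384 mg/L
Convert: 1.384 mg/L × 1000 = 1384 ng/mL

1380 ng/mL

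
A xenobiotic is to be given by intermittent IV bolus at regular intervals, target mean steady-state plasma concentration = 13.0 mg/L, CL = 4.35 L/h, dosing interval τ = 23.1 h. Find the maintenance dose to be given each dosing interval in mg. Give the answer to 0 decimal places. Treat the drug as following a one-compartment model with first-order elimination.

1306 mg

At steady state, Dose/τ = Css × CL.
Dose = Css × CL × τ = 13.0 × 4.350 × 23.1 = 1306 mg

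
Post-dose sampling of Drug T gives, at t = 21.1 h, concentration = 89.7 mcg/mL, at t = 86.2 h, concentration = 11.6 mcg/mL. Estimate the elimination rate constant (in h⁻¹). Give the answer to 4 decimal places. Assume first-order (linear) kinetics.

0.0314 h⁻¹

k = ln(C₁/C₂) / (t₂ − t₁) = ln(89.7/11.6) / (86.2 − 21.1)
  = 2.045 / 65.10 = 0.03141 h⁻¹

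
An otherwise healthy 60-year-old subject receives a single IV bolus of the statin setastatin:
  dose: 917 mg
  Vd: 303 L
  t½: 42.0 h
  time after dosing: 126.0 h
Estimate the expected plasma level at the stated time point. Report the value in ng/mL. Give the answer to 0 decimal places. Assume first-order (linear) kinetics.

378 ng/mL

C₀ = Dose / Vd = 917.0 / 303 = 3.026 mg/L
k = ln2 / t½ = 0.693147 / 42.0 = 0.01650 h⁻¹
t / t½ = 126.0 / 42.0 = 3 half-lives
C = C₀ × (1/2)^3 = 3.026 × 0.1250 = 0.3783 mg/L
Convert: 0.3783 mg/L × 1000 = 378.3 ng/mL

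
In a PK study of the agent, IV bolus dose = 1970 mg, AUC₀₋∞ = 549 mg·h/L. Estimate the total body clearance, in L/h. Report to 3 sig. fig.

CL = Dose / AUC = 1970 / 549 = 3.588 L/h

3.59 L/h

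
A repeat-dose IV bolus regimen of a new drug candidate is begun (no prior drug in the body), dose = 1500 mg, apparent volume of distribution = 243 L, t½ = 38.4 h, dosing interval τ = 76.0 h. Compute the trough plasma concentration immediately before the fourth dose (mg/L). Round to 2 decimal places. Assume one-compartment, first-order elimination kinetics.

C₀ per dose = Dose / Vd = 1500 / 243 = 6.173 mg/L
k = ln2 / t½ = 0.693147 / 38.4 = 0.01805 h⁻¹
Fraction remaining after one interval: r = e^(−kτ) = e^(−0.01805 × 76.0) = 0.2536
Before dose 4, 3 doses have been given (aged 1τ, 2τ, 3τ).
C_trough = C₀ × (r + r² + … + r^3) = C₀ × r(1−r^3)/(1−r)
        = 6.173 × 0.2536 × (1 − 0.01631) / (1 − 0.2536) = 2.063 mg/L

2.06 mg/L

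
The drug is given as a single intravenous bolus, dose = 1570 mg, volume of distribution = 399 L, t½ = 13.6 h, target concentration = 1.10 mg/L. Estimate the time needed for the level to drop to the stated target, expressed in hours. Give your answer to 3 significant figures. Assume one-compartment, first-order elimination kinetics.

25.0 h

C₀ = Dose / Vd = 1570 / 399 = 3.935 mg/L
k = ln2 / t½ = 0.693147 / 13.6 = 0.05097 h⁻¹
t = ln(C₀ / C) / k = ln(3.935 / 1.10) / 0.05097
  = ln(3.577) / 0.05097 = 1.275 / 0.05097 = 25.01 h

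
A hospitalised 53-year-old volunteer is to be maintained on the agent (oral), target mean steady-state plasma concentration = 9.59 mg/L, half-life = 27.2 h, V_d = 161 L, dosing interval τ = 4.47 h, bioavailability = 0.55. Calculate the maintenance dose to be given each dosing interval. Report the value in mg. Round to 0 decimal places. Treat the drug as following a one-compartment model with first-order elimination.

320 mg

k = ln2 / t½ = 0.693147 / 27.2 = 0.02548 h⁻¹
CL = k × Vd = 0.02548 × 161 = 4.102 L/h
At steady state, F × (Dose/τ) = Css × CL.
Dose = Css × CL × τ / F = 9.59 × 4.102 × 4.47 / 0.55 = 319.7 mg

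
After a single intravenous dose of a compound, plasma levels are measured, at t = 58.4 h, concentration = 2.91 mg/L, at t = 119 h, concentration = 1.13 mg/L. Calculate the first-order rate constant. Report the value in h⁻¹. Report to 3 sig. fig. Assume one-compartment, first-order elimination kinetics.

0.0156 h⁻¹

k = ln(C₁/C₂) / (t₂ − t₁) = ln(2.91/1.13) / (119 − 58.4)
  = 0.9459 / 60.60 = 0.01561 h⁻¹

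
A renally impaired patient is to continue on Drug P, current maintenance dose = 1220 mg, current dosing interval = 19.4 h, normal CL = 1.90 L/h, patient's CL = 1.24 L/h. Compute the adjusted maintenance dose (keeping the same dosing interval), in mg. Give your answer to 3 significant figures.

To keep the same average steady-state level, dosing rate must scale with clearance.
CL ratio = 1.24 / 1.90 = 0.6526
New dose (same interval) = 1220 × 0.6526 = 796.2 mg

796 mg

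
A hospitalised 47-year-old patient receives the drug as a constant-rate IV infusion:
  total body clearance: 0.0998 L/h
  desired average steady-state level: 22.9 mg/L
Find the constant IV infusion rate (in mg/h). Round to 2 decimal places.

At steady state, infusion rate R₀ = Css × CL = 22.9 × 0.09980 = 2.285 mg/h

2.29 mg/h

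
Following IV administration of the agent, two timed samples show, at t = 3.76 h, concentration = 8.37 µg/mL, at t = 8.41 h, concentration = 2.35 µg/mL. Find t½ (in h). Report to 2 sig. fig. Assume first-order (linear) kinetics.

2.5 h

k = ln(C₁/C₂) / (t₂ − t₁) = ln(8.37/2.35) / (8.41 − 3.76)
  = 1.270 / 4.650 = 0.2731 h⁻¹
t½ = ln2 / k = 0.693147 / 0.2731 = 2.538 h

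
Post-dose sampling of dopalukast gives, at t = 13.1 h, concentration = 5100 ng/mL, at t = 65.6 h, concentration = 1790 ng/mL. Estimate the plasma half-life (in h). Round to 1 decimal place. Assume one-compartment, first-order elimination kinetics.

k = ln(C₁/C₂) / (t₂ − t₁) = ln(5100/1790) / (65.6 − 13.1)
  = 1.047 / 52.50 = 0.01994 h⁻¹
t½ = ln2 / k = 0.693147 / 0.01994 = 34.76 h

34.8 h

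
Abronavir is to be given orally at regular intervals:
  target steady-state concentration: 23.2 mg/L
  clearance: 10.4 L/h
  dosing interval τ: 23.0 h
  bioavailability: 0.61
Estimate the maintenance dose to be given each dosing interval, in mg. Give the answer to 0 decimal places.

9097 mg

At steady state, F × (Dose/τ) = Css × CL.
Dose = Css × CL × τ / F = 23.2 × 10.40 × 23.0 / 0.61 = 9097 mg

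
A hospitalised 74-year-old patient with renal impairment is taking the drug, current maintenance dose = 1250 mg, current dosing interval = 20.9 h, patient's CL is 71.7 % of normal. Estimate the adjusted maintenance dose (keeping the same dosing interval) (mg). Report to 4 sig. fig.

896.3 mg

To keep the same average steady-state level, dosing rate must scale with clearance.
CL ratio = 71.7 / 100 = 0.7170
New dose (same interval) = 1250 × 0.7170 = 896.3 mg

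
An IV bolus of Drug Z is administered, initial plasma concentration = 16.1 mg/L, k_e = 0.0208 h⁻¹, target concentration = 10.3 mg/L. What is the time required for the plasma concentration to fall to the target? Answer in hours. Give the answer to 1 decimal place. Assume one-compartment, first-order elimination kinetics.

t = ln(C₀ / C) / k = ln(16.10 / 10.3) / 0.02080
  = ln(1.563) / 0.02080 = 0.4466 / 0.02080 = 21.47 h

21.5 h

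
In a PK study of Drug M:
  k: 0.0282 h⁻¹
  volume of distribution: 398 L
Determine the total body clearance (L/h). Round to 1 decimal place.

11.2 L/h

CL = k × Vd = 0.0282 × 398 = 11.22 L/h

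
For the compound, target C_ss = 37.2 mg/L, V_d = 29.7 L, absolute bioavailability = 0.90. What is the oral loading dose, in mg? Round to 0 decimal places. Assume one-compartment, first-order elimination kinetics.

1228 mg

LD = Css × Vd / F = 37.2 × 29.7 / 0.90 = 1228 mg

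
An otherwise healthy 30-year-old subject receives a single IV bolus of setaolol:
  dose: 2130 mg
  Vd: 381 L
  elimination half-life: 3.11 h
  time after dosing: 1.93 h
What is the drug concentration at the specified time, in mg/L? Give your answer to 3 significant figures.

3.64 mg/L

C₀ = Dose / Vd = 2130 / 381 = 5.591 mg/L
k = ln2 / t½ = 0.693147 / 3.11 = 0.2229 h⁻¹
C = C₀ · e^(−k·t) = 5.591 × e^(−0.2229 × 1.93)
  = 5.591 × 0.6504 = 3.636 mg/L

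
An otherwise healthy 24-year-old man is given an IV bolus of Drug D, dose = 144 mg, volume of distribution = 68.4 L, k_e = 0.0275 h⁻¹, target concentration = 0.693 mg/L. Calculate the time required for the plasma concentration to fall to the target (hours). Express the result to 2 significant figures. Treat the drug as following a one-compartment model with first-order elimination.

C₀ = Dose / Vd = 144.0 / 68.4 = 2.105 mg/L
t = ln(C₀ / C) / k = ln(2.105 / 0.693) / 0.02750
  = ln(3.038) / 0.02750 = 1.111 / 0.02750 = 40.40 h

40 h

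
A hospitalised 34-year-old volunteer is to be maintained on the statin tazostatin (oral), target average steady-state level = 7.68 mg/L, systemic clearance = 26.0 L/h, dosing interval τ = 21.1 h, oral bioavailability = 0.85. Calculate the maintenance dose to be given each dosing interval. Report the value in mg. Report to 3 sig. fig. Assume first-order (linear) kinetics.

4960 mg

At steady state, F × (Dose/τ) = Css × CL.
Dose = Css × CL × τ / F = 7.68 × 26.00 × 21.1 / 0.85 = 4957 mg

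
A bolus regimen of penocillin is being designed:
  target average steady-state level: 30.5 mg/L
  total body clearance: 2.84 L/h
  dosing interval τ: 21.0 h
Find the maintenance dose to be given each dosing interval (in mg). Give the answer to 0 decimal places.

1819 mg

At steady state, Dose/τ = Css × CL.
Dose = Css × CL × τ = 30.5 × 2.840 × 21.0 = 1819 mg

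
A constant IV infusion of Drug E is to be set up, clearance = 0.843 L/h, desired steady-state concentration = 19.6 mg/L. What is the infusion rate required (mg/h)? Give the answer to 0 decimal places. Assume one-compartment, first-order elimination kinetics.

At steady state, infusion rate R₀ = Css × CL = 19.6 × 0.8430 = 16.52 mg/h

17 mg/h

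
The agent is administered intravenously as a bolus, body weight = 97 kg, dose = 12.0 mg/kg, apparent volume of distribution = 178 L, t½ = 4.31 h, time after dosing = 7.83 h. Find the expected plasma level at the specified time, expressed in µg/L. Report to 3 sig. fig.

Total dose = 12.0 × 97 = 1164 mg
C₀ = Dose / Vd = 1164 / 178 = 6.539 mg/L
k = ln2 / t½ = 0.693147 / 4.31 = 0.1608 h⁻¹
C = C₀ · e^(−k·t) = 6.539 × e^(−0.1608 × 7.83)
  = 6.539 × 0.2839 = 1.856 mg/L
Convert: 1.856 mg/L × 1000 = 1856 µg/L

1860 µg/L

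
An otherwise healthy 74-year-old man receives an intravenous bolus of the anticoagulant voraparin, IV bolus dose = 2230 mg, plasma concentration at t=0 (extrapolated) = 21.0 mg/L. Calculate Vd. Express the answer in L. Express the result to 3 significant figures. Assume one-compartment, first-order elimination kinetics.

106 L

Vd = Dose / C₀ = 2230 / 21.0 = 106.2 L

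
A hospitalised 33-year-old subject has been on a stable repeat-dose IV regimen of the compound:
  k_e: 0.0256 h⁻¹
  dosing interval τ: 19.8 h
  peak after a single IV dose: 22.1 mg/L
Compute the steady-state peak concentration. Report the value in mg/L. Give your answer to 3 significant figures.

e^(−kτ) = e^(−0.02560 × 19.8) = 0.6024
Accumulation ratio R = 1 / (1 − e^(−kτ)) = 1 / (1 − 0.6024) = 2.515
Steady-state peak = C₀ × R = 22.1 × 2.515 = 55.58 mg/L

55.6 mg/L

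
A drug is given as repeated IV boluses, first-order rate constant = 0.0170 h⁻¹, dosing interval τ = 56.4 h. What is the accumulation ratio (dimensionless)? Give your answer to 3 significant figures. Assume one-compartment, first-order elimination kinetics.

e^(−kτ) = e^(−0.01700 × 56.4) = 0.3834
Accumulation ratio R = 1 / (1 − e^(−kτ)) = 1 / (1 − 0.3834) = 1.622

1.62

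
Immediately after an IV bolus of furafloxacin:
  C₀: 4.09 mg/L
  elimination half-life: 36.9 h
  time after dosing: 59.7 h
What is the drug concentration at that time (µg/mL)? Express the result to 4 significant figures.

k = ln2 / t½ = 0.693147 / 36.9 = 0.01878 h⁻¹
C = C₀ · e^(−k·t) = 4.090 × e^(−0.01878 × 59.7)
  = 4.090 × 0.3259 = 1.333 mg/L
(1.333 mg/L = 1.333 µg/mL)

1.333 µg/mL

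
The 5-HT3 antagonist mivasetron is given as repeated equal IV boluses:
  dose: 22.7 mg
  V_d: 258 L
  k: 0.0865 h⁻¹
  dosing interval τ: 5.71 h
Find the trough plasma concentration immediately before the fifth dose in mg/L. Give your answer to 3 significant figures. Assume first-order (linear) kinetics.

C₀ per dose = Dose / Vd = 22.7 / 258 = 0.08798 mg/L
Fraction remaining after one interval: r = e^(−kτ) = e^(−0.08650 × 5.71) = 0.6102
Before dose 5, 4 doses have been given (aged 1τ, 2τ, 3τ, 4τ).
C_trough = C₀ × (r + r² + … + r^4) = C₀ × r(1−r^4)/(1−r)
        = 0.08798 × 0.6102 × (1 − 0.1386) / (1 − 0.6102) = 0.1186 mg/L

0.119 mg/L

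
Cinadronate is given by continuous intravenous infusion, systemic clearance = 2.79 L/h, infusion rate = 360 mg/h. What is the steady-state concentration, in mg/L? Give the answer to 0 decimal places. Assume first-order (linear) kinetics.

At steady state Css = R₀ / CL = 360 / 2.790 = 129.0 mg/L

129 mg/L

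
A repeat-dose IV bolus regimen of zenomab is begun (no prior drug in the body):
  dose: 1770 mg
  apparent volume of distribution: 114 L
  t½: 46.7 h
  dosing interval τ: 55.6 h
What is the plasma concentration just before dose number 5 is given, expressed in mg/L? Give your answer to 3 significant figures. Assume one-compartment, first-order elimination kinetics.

11.7 mg/L

C₀ per dose = Dose / Vd = 1770 / 114 = 15.53 mg/L
k = ln2 / t½ = 0.693147 / 46.7 = 0.01484 h⁻¹
Fraction remaining after one interval: r = e^(−kτ) = e^(−0.01484 × 55.6) = 0.4382
Before dose 5, 4 doses have been given (aged 1τ, 2τ, 3τ, 4τ).
C_trough = C₀ × (r + r² + … + r^4) = C₀ × r(1−r^4)/(1−r)
        = 15.53 × 0.4382 × (1 − 0.03687) / (1 − 0.4382) = 11.67 mg/L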